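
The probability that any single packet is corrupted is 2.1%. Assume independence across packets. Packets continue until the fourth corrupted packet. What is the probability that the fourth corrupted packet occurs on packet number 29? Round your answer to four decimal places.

0.0004

Y = trial on which the fourth success occurs; negative binomial, r=4, p=0.021.
P(Y=29) = C(28,3) · p^4 · (1−p)^25
= 3276 · 1.9448e-07 · 0.58826 = 0.000375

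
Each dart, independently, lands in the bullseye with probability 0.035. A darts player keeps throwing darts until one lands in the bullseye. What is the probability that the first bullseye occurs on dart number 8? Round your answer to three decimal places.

Geometric (trials to first success), p = 0.035.
P(Y = 8) = (1−p)^7 · p = 0.77928 · 0.035 = 0.02727

0.027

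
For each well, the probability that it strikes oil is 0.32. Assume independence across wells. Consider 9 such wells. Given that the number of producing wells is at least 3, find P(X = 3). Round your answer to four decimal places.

0.4617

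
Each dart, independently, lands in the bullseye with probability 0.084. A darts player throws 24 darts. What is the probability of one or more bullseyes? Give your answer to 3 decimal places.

0.878

P(at least one) = 1 − P(none) = 1 − (1 − 0.084)^24
= 1 − 0.12176 = 0.87824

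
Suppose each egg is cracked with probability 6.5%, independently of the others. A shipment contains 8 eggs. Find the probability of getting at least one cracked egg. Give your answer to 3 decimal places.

P(at least one) = 1 − P(none) = 1 − (1 − 0.065)^8
= 1 − 0.58411 = 0.41589

0.416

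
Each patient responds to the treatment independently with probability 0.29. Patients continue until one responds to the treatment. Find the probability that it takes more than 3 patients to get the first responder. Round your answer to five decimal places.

0.35791

Y = number of patients to the first success; geometric, p = 0.29.
P(Y > 3) = P(first 3 all fail) = (1−p)^3 = 0.3579110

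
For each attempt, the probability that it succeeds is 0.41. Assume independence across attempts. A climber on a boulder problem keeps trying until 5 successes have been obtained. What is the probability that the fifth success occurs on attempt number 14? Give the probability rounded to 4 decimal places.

Y = trial on which the fifth success occurs; negative binomial, r=5, p=0.41.
P(Y=14) = C(13,4) · p^5 · (1−p)^9
= 715 · 0.011586 · 0.008663 = 0.071762

0.0718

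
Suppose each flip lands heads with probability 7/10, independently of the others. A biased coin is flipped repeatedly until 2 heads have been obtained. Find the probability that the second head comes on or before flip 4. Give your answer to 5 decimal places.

Finishing within 4 flips ⇔ at least 2 successes in the first 4. With X ~ Binomial(4, 0.70), P(Y ≤ 4) = 1 − P(X ≤ 1).
  k=0: C(4,0)·0.70^0·0.30^4 = 0.0081000
  k=1: C(4,1)·0.70^1·0.30^3 = 0.0756000
1 − 0.0837000 = 0.9163000

0.91630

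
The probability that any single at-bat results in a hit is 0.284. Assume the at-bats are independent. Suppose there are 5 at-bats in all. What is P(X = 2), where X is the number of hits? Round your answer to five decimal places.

0.29606

X ~ Binomial(n=5, p=0.284).
P(X=2) = C(5,2) · p^2 · (1−p)^3
= 10 · 0.080656 · 0.36706 = 0.2960573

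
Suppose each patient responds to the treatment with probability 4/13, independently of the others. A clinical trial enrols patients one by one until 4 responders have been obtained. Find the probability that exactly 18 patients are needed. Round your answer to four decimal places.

0.0354

Y = trial on which the fourth success occurs; negative binomial, r=4, p=0.307692.
P(Y=18) = C(17,3) · p^4 · (1−p)^14
= 680 · 0.0089633 · 0.0058102 = 0.035413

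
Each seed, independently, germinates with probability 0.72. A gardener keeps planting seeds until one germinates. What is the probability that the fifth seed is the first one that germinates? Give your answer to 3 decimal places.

Geometric (trials to first success), p = 0.72.
P(Y = 5) = (1−p)^4 · p = 0.0061466 · 0.72 = 0.00443

0.004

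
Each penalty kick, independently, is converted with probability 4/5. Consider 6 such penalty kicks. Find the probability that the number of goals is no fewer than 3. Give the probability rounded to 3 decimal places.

X ~ Binomial(6, 0.80); P(X ≥ 3) = Σ C(6,k) p^k (1−p)^(6−k) over k:
  k=3: C(6,3)·0.80^3·0.20^3 = 0.08192
  k=4: C(6,4)·0.80^4·0.20^2 = 0.24576
  k=5: C(6,5)·0.80^5·0.20^1 = 0.39322
  k=6: C(6,6)·0.80^6·0.20^0 = 0.26214
Total = 0.98304

0.983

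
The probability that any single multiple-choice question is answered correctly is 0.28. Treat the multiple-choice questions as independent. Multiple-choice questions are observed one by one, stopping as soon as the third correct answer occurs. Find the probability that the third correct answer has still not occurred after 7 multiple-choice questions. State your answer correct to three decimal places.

0.692

Needing more than 7 multiple-choice questions ⇔ fewer than 3 successes in the first 7. With X ~ Binomial(7, 0.28), P(Y > 7) = P(X ≤ 2).
  k=0: C(7,0)·0.28^0·0.72^7 = 0.10031
  k=1: C(7,1)·0.28^1·0.72^6 = 0.27306
  k=2: C(7,2)·0.28^2·0.72^5 = 0.31856
P(X ≤ 2) = 0.69193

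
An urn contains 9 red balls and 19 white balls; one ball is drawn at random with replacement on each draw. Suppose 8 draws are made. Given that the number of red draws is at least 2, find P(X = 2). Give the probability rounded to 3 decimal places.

0.360

X ~ Binomial(8, 0.321429). Want P(X=2 | X≥2) = P(X=2) / P(X≥2).
P(X=2) = C(8,2)·0.321429^2·0.678571^6 = 0.28242
P(X≥2) = 1 − 0.04495 − 0.17035 = 0.78470
Ratio = 0.28242 / 0.78470 = 0.35991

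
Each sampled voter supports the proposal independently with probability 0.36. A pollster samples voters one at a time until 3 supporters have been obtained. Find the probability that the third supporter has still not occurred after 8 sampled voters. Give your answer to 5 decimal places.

0.40418

Needing more than 8 sampled voters ⇔ fewer than 3 successes in the first 8. With X ~ Binomial(8, 0.36), P(Y > 8) = P(X ≤ 2).
  k=0: C(8,0)·0.36^0·0.64^8 = 0.0281475
  k=1: C(8,1)·0.36^1·0.64^7 = 0.1266637
  k=2: C(8,2)·0.36^2·0.64^6 = 0.2493692
P(X ≤ 2) = 0.4041805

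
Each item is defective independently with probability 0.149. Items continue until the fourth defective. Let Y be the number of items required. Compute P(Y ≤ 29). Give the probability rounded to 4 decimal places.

0.6458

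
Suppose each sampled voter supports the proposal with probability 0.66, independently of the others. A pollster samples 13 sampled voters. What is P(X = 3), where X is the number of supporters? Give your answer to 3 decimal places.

X ~ Binomial(n=13, p=0.66).
P(X=3) = C(13,3) · p^3 · (1−p)^10
= 286 · 0.2875 · 2.0644e-05 = 0.00170

0.002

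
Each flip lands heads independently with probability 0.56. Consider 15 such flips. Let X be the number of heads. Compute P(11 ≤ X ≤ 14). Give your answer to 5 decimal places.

0.13656

X ~ Binomial(15, 0.56); P(11 ≤ X ≤ 14) = Σ C(15,k) p^k (1−p)^(15−k) over k:
  k=11: C(15,11)·0.56^11·0.44^4 = 0.0868984
  k=12: C(15,12)·0.56^12·0.44^3 = 0.0368660
  k=13: C(15,13)·0.56^13·0.44^2 = 0.0108278
  k=14: C(15,14)·0.56^14·0.44^1 = 0.0019687
Total = 0.1365608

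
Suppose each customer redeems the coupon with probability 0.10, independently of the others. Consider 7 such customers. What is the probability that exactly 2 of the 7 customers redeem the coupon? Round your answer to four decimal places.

X ~ Binomial(n=7, p=0.10).
P(X=2) = C(7,2) · p^2 · (1−p)^5
= 21 · 0.01 · 0.59049 = 0.124003

0.1240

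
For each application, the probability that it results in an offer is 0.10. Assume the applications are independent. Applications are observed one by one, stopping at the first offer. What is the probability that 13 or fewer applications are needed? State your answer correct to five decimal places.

0.74581

Y = number of applications to the first success; geometric, p = 0.10.
P(Y ≤ 13) = 1 − (1−p)^13 = 1 − 0.2541866 = 0.7458134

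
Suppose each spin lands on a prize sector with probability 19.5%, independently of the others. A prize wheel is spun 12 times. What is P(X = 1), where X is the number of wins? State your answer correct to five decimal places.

0.21526

X ~ Binomial(n=12, p=0.195).
P(X=1) = C(12,1) · p^1 · (1−p)^11
= 12 · 0.195 · 0.091993 = 0.2152636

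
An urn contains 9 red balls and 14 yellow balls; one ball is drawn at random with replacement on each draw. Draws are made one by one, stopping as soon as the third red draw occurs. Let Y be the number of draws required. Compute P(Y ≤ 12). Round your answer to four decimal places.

Finishing within 12 draws ⇔ at least 3 successes in the first 12. With X ~ Binomial(12, 0.391304), P(Y ≤ 12) = 1 − P(X ≤ 2).
  k=0: C(12,0)·0.391304^0·0.608696^12 = 0.002587
  k=1: C(12,1)·0.391304^1·0.608696^11 = 0.019957
  k=2: C(12,2)·0.391304^2·0.608696^10 = 0.070563
1 − 0.093107 = 0.906893

0.9069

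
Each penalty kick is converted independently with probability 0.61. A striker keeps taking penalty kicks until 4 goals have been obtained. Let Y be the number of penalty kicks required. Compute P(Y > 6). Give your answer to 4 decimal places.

0.4350

Needing more than 6 penalty kicks ⇔ fewer than 4 successes in the first 6. With X ~ Binomial(6, 0.61), P(Y > 6) = P(X ≤ 3).
  k=0: C(6,0)·0.61^0·0.39^6 = 0.003519
  k=1: C(6,1)·0.61^1·0.39^5 = 0.033022
  k=2: C(6,2)·0.61^2·0.39^4 = 0.129125
  k=3: C(6,3)·0.61^3·0.39^3 = 0.269286
P(X ≤ 3) = 0.434951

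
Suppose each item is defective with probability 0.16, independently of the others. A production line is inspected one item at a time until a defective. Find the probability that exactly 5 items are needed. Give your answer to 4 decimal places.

Geometric (trials to first success), p = 0.16.
P(Y = 5) = (1−p)^4 · p = 0.49787 · 0.16 = 0.079659

0.0797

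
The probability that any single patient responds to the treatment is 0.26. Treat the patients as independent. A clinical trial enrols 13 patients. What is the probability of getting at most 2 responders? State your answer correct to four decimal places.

0.3032

X ~ Binomial(13, 0.26); P(X ≤ 2) = Σ C(13,k) p^k (1−p)^(13−k) over k:
  k=0: C(13,0)·0.26^0·0.74^13 = 0.019953
  k=1: C(13,1)·0.26^1·0.74^12 = 0.091138
  k=2: C(13,2)·0.26^2·0.74^11 = 0.192128
Total = 0.303219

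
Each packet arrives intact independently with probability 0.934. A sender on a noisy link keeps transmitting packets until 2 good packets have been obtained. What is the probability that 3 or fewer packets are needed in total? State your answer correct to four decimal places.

0.9875

Finishing within 3 packets ⇔ at least 2 successes in the first 3. With X ~ Binomial(3, 0.934), P(Y ≤ 3) = 1 − P(X ≤ 1).
  k=0: C(3,0)·0.934^0·0.066^3 = 0.000287
  k=1: C(3,1)·0.934^1·0.066^2 = 0.012206
1 − 0.012493 = 0.987507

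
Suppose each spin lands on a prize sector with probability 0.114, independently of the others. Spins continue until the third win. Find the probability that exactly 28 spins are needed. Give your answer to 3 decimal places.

0.025

Y = trial on which the third success occurs; negative binomial, r=3, p=0.114.
P(Y=28) = C(27,2) · p^3 · (1−p)^25
= 351 · 0.0014815 · 0.048511 = 0.02523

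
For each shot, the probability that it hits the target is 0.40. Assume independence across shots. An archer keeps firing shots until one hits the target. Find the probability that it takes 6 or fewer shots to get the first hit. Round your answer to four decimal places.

0.9533

Y = number of shots to the first success; geometric, p = 0.40.
P(Y ≤ 6) = 1 − (1−p)^6 = 1 − 0.046656 = 0.953344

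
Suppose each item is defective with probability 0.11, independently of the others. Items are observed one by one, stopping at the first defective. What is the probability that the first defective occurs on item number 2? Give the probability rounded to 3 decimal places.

Geometric (trials to first success), p = 0.11.
P(Y = 2) = (1−p)^1 · p = 0.89 · 0.11 = 0.09790

0.098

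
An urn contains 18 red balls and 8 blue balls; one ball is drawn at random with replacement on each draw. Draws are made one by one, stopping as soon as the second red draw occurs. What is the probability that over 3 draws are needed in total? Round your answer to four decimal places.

0.2258

Needing more than 3 draws ⇔ fewer than 2 successes in the first 3. With X ~ Binomial(3, 0.692308), P(Y > 3) = P(X ≤ 1).
  k=0: C(3,0)·0.692308^0·0.307692^3 = 0.029131
  k=1: C(3,1)·0.692308^1·0.307692^2 = 0.196632
P(X ≤ 1) = 0.225762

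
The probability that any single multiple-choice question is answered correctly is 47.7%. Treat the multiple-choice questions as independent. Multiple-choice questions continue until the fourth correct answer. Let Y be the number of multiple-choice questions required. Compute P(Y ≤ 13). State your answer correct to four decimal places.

0.9354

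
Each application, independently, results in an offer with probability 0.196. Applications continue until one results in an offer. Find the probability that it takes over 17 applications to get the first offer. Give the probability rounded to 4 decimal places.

Y = number of applications to the first success; geometric, p = 0.196.
P(Y > 17) = P(first 17 all fail) = (1−p)^17 = 0.024511

0.0245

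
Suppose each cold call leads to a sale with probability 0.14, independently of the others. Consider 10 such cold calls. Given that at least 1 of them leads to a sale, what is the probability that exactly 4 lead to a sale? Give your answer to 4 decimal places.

0.0419

X ~ Binomial(10, 0.14). Want P(X=4 | X≥1) = P(X=4) / P(X≥1).
P(X=4) = C(10,4)·0.14^4·0.86^6 = 0.032638
P(X≥1) = 1 − 0.221302 = 0.778698
Ratio = 0.032638 / 0.778698 = 0.041913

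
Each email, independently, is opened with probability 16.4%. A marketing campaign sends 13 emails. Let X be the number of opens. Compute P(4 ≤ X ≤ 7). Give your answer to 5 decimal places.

0.15099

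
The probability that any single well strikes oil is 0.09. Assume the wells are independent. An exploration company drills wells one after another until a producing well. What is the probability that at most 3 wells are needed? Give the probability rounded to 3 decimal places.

0.246

Y = number of wells to the first success; geometric, p = 0.09.
P(Y ≤ 3) = 1 − (1−p)^3 = 1 − 0.75357 = 0.24643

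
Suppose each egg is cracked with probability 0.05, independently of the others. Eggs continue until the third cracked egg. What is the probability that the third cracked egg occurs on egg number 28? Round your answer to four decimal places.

Y = trial on which the third success occurs; negative binomial, r=3, p=0.05.
P(Y=28) = C(27,2) · p^3 · (1−p)^25
= 351 · 0.000125 · 0.27739 = 0.012170

0.0122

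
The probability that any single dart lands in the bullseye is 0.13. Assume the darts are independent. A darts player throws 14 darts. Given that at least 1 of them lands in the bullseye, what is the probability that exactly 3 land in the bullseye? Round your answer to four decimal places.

X ~ Binomial(14, 0.13). Want P(X=3 | X≥1) = P(X=3) / P(X≥1).
P(X=3) = C(14,3)·0.13^3·0.87^11 = 0.172840
P(X≥1) = 1 − 0.142321 = 0.857679
Ratio = 0.172840 / 0.857679 = 0.201520

0.2015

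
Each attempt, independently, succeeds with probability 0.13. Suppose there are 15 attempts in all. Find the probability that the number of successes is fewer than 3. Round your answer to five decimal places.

0.69163

X ~ Binomial(15, 0.13); P(X ≤ 2) = Σ C(15,k) p^k (1−p)^(15−k) over k:
  k=0: C(15,0)·0.13^0·0.87^15 = 0.1238194
  k=1: C(15,1)·0.13^1·0.87^14 = 0.2775263
  k=2: C(15,2)·0.13^2·0.87^13 = 0.2902861
Total = 0.6916319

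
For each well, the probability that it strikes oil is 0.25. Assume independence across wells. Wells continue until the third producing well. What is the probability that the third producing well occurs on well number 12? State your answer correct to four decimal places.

Y = trial on which the third success occurs; negative binomial, r=3, p=0.25.
P(Y=12) = C(11,2) · p^3 · (1−p)^9
= 55 · 0.015625 · 0.075085 = 0.064526

0.0645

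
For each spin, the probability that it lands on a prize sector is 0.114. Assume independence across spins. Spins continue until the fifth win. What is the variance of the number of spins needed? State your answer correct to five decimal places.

Y = total spins until the fifth success; negative binomial with r=5, p=0.114.
Var(Y) = r(1−p)/p² = 5·0.886 / 0.114² = 340.8741151

340.87412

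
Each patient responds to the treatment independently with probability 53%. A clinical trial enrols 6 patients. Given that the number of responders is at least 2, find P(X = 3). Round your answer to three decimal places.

0.337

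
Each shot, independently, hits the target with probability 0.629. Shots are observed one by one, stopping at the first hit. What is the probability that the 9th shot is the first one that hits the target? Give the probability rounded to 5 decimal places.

Geometric (trials to first success), p = 0.629.
P(Y = 9) = (1−p)^8 · p = 0.00035891 · 0.629 = 0.0002258

0.00023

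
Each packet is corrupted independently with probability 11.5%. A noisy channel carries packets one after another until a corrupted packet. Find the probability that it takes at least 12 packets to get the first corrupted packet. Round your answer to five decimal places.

Y = number of packets to the first success; geometric, p = 0.115.
P(Y > 11) = P(first 11 all fail) = (1−p)^11 = 0.2608411

0.26084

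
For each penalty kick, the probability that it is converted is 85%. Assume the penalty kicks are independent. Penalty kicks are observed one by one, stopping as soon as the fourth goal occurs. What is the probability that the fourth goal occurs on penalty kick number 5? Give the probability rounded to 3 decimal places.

Y = trial on which the fourth success occurs; negative binomial, r=4, p=0.85.
P(Y=5) = C(4,3) · p^4 · (1−p)^1
= 4 · 0.52201 · 0.15 = 0.31320

0.313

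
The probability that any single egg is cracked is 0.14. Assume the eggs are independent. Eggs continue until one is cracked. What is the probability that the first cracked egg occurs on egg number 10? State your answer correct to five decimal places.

0.03603

Geometric (trials to first success), p = 0.14.
P(Y = 10) = (1−p)^9 · p = 0.25733 · 0.14 = 0.0360258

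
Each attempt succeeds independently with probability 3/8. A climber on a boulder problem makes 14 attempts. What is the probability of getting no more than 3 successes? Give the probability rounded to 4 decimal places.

0.1676

X ~ Binomial(14, 0.375); P(X ≤ 3) = Σ C(14,k) p^k (1−p)^(14−k) over k:
  k=0: C(14,0)·0.375^0·0.625^14 = 0.001388
  k=1: C(14,1)·0.375^1·0.625^13 = 0.011657
  k=2: C(14,2)·0.375^2·0.625^12 = 0.045464
  k=3: C(14,3)·0.375^3·0.625^11 = 0.109113
Total = 0.167621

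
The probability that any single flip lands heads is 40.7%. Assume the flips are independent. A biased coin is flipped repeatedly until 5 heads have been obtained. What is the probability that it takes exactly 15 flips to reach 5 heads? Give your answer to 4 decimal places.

Y = trial on which the fifth success occurs; negative binomial, r=5, p=0.407.
P(Y=15) = C(14,4) · p^5 · (1−p)^10
= 1001 · 0.011168 · 0.0053771 = 0.060111

0.0601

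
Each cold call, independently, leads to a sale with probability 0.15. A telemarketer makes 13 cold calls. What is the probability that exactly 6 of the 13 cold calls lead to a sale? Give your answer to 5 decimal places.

X ~ Binomial(n=13, p=0.15).
P(X=6) = C(13,6) · p^6 · (1−p)^7
= 1716 · 1.1391e-05 · 0.32058 = 0.0062661

0.00627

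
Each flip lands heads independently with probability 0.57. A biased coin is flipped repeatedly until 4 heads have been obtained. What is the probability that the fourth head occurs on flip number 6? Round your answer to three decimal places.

0.195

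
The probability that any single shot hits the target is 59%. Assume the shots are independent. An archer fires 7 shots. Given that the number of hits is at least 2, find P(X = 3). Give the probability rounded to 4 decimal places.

0.2076

X ~ Binomial(7, 0.59). Want P(X=3 | X≥2) = P(X=3) / P(X≥2).
P(X=3) = C(7,3)·0.59^3·0.41^4 = 0.203123
P(X≥2) = 1 − 0.001948 − 0.019618 = 0.978435
Ratio = 0.203123 / 0.978435 = 0.207600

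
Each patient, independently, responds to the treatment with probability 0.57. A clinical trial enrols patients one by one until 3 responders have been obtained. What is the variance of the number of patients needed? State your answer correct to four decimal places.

Y = total patients until the third success; negative binomial with r=3, p=0.57.
Var(Y) = r(1−p)/p² = 3·0.43 / 0.57² = 3.970452

3.9705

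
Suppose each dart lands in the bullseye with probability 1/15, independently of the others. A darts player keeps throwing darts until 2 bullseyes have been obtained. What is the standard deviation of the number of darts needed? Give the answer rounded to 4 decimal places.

20.4939

Y = total darts until the second success; negative binomial with r=2, p=0.066667.
SD(Y) = √[r(1−p)/p²] = √(420.000000) = 20.493902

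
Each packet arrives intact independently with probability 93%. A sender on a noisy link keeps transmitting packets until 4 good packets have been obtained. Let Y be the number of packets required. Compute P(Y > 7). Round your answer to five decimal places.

0.00071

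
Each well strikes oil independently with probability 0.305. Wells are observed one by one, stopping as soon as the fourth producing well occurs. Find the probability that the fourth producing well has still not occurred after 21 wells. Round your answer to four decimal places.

Needing more than 21 wells ⇔ fewer than 4 successes in the first 21. With X ~ Binomial(21, 0.305), P(Y > 21) = P(X ≤ 3).
  k=0: C(21,0)·0.305^0·0.695^21 = 0.000480
  k=1: C(21,1)·0.305^1·0.695^20 = 0.004428
  k=2: C(21,2)·0.305^2·0.695^19 = 0.019433
  k=3: C(21,3)·0.305^3·0.695^18 = 0.054010
P(X ≤ 3) = 0.078352

0.0784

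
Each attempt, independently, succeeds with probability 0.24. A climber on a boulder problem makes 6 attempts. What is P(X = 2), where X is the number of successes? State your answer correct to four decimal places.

0.2882

X ~ Binomial(n=6, p=0.24).
P(X=2) = C(6,2) · p^2 · (1−p)^4
= 15 · 0.0576 · 0.33362 = 0.288249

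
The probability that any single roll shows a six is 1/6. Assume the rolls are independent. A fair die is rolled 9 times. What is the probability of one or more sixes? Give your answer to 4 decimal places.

0.8062

P(at least one) = 1 − P(none) = 1 − (1 − 0.166667)^9
= 1 − 0.193807 = 0.806193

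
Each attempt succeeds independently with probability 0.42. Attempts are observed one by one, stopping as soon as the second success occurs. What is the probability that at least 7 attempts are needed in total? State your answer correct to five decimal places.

0.20347

Needing more than 6 attempts ⇔ fewer than 2 successes in the first 6. With X ~ Binomial(6, 0.42), P(Y > 6) = P(X ≤ 1).
  k=0: C(6,0)·0.42^0·0.58^6 = 0.0380687
  k=1: C(6,1)·0.42^1·0.58^5 = 0.1654019
P(X ≤ 1) = 0.2034706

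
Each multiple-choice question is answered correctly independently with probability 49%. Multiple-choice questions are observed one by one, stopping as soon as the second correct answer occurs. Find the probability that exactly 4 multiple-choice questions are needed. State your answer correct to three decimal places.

0.187

Y = trial on which the second success occurs; negative binomial, r=2, p=0.49.
P(Y=4) = C(3,1) · p^2 · (1−p)^2
= 3 · 0.2401 · 0.2601 = 0.18735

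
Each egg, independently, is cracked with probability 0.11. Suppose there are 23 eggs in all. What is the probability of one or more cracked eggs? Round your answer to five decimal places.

0.93146

P(at least one) = 1 − P(none) = 1 − (1 − 0.11)^23
= 1 − 0.0685441 = 0.9314559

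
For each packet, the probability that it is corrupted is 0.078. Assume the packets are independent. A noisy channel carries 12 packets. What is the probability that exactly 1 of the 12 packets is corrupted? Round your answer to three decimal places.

X ~ Binomial(n=12, p=0.078).
P(X=1) = C(12,1) · p^1 · (1−p)^11
= 12 · 0.078 · 0.4093 = 0.38310

0.383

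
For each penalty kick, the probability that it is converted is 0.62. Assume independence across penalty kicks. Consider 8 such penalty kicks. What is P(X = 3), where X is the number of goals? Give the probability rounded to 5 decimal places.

0.10575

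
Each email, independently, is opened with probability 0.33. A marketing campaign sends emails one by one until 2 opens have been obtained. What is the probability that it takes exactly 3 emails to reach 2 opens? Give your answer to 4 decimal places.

Y = trial on which the second success occurs; negative binomial, r=2, p=0.33.
P(Y=3) = C(2,1) · p^2 · (1−p)^1
= 2 · 0.1089 · 0.67 = 0.145926

0.1459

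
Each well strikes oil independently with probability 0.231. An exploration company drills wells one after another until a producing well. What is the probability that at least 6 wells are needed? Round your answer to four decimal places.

Y = number of wells to the first success; geometric, p = 0.231.
P(Y > 5) = P(first 5 all fail) = (1−p)^5 = 0.268925

0.2689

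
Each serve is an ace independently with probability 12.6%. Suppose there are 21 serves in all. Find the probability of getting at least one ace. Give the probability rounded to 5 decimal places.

P(at least one) = 1 − P(none) = 1 − (1 − 0.126)^21
= 1 − 0.0591208 = 0.9408792

0.94088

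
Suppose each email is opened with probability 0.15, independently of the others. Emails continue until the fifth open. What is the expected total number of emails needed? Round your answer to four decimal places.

Y = total emails until the fifth success; negative binomial with r=5, p=0.15.
E[Y] = r / p = 5 / 0.15 = 33.333333

33.3333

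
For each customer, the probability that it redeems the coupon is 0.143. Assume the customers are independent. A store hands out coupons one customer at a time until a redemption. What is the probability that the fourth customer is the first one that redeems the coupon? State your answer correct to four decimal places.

Geometric (trials to first success), p = 0.143.
P(Y = 4) = (1−p)^3 · p = 0.62942 · 0.143 = 0.090007

0.0900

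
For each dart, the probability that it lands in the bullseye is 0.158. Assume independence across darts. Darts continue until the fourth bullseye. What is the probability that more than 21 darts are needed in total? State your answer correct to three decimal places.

Needing more than 21 darts ⇔ fewer than 4 successes in the first 21. With X ~ Binomial(21, 0.158), P(Y > 21) = P(X ≤ 3).
  k=0: C(21,0)·0.158^0·0.842^21 = 0.02701
  k=1: C(21,1)·0.158^1·0.842^20 = 0.10644
  k=2: C(21,2)·0.158^2·0.842^19 = 0.19974
  k=3: C(21,3)·0.158^3·0.842^18 = 0.23738
P(X ≤ 3) = 0.57057

0.571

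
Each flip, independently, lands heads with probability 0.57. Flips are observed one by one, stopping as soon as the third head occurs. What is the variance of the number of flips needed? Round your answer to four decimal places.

Y = total flips until the third success; negative binomial with r=3, p=0.57.
Var(Y) = r(1−p)/p² = 3·0.43 / 0.57² = 3.970452

3.9705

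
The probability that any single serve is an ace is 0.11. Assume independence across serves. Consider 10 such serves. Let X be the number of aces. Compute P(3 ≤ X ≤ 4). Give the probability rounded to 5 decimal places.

X ~ Binomial(10, 0.11); P(3 ≤ X ≤ 4) = Σ C(10,k) p^k (1−p)^(10−k) over k:
  k=3: C(10,3)·0.11^3·0.89^7 = 0.0706463
  k=4: C(10,4)·0.11^4·0.89^6 = 0.0152802
Total = 0.0859265

0.08593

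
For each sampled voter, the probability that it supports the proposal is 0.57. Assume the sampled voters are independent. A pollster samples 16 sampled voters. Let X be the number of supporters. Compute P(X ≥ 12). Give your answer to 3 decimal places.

0.113

X ~ Binomial(16, 0.57); P(X ≥ 12) = Σ C(16,k) p^k (1−p)^(16−k) over k:
  k=12: C(16,12)·0.57^12·0.43^4 = 0.07319
  k=13: C(16,13)·0.57^13·0.43^3 = 0.02985
  k=14: C(16,14)·0.57^14·0.43^2 = 0.00848
  k=15: C(16,15)·0.57^15·0.43^1 = 0.00150
  k=16: C(16,16)·0.57^16·0.43^0 = 0.00012
Total = 0.11314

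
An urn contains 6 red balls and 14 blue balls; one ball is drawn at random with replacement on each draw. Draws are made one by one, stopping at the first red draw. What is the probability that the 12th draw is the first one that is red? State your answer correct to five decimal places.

0.00593

Geometric (trials to first success), p = 0.30.
P(Y = 12) = (1−p)^11 · p = 0.019773 · 0.30 = 0.0059320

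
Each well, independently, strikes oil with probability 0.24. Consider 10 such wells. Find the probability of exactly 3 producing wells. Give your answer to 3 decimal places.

X ~ Binomial(n=10, p=0.24).
P(X=3) = C(10,3) · p^3 · (1−p)^7
= 120 · 0.013824 · 0.14645 = 0.24295

0.243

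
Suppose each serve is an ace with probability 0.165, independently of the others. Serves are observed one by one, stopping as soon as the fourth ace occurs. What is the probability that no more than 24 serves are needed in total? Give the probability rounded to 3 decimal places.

0.576

Finishing within 24 serves ⇔ at least 4 successes in the first 24. With X ~ Binomial(24, 0.165), P(Y ≤ 24) = 1 − P(X ≤ 3).
  k=0: C(24,0)·0.165^0·0.835^24 = 0.01320
  k=1: C(24,1)·0.165^1·0.835^23 = 0.06259
  k=2: C(24,2)·0.165^2·0.835^22 = 0.14223
  k=3: C(24,3)·0.165^3·0.835^21 = 0.20610
1 − 0.42411 = 0.57589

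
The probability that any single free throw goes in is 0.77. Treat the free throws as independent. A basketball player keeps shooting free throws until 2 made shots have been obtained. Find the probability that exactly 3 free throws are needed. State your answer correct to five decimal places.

0.27273

Y = trial on which the second success occurs; negative binomial, r=2, p=0.77.
P(Y=3) = C(2,1) · p^2 · (1−p)^1
= 2 · 0.5929 · 0.23 = 0.2727340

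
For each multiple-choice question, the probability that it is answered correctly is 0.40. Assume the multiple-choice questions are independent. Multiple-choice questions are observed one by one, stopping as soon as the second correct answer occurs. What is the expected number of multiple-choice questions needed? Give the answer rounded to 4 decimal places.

Y = total multiple-choice questions until the second success; negative binomial with r=2, p=0.40.
E[Y] = r / p = 2 / 0.40 = 5.000000

5.0000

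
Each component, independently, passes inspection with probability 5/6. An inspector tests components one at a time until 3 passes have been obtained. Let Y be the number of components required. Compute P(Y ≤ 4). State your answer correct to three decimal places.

Finishing within 4 components ⇔ at least 3 successes in the first 4. With X ~ Binomial(4, 0.833333), P(Y ≤ 4) = 1 − P(X ≤ 2).
  k=0: C(4,0)·0.833333^0·0.166667^4 = 0.00077
  k=1: C(4,1)·0.833333^1·0.166667^3 = 0.01543
  k=2: C(4,2)·0.833333^2·0.166667^2 = 0.11574
1 − 0.13194 = 0.86806

0.868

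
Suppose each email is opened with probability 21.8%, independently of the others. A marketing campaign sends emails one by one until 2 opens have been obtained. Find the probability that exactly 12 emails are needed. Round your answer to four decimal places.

Y = trial on which the second success occurs; negative binomial, r=2, p=0.218.
P(Y=12) = C(11,1) · p^2 · (1−p)^10
= 11 · 0.047524 · 0.08552 = 0.044707

0.0447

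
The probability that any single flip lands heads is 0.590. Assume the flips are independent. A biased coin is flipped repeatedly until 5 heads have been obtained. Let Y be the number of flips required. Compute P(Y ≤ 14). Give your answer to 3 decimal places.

Finishing within 14 flips ⇔ at least 5 successes in the first 14. With X ~ Binomial(14, 0.59), P(Y ≤ 14) = 1 − P(X ≤ 4).
  k=0: C(14,0)·0.59^0·0.41^14 = 0.00000
  k=1: C(14,1)·0.59^1·0.41^13 = 0.00008
  k=2: C(14,2)·0.59^2·0.41^12 = 0.00071
  k=3: C(14,3)·0.59^3·0.41^11 = 0.00411
  k=4: C(14,4)·0.59^4·0.41^10 = 0.01628
1 − 0.02119 = 0.97881

0.979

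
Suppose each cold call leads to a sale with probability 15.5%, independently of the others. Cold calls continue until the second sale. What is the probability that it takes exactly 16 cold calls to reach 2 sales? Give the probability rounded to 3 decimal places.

Y = trial on which the second success occurs; negative binomial, r=2, p=0.155.
P(Y=16) = C(15,1) · p^2 · (1−p)^14
= 15 · 0.024025 · 0.094622 = 0.03410

0.034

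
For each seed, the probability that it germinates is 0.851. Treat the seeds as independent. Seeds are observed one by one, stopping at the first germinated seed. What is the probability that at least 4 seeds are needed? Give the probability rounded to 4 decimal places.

Y = number of seeds to the first success; geometric, p = 0.851.
P(Y > 3) = P(first 3 all fail) = (1−p)^3 = 0.003308

0.0033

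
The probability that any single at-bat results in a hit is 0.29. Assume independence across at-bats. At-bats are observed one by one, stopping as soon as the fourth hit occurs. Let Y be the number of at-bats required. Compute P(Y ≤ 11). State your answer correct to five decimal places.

0.40111

Finishing within 11 at-bats ⇔ at least 4 successes in the first 11. With X ~ Binomial(11, 0.29), P(Y ≤ 11) = 1 − P(X ≤ 3).
  k=0: C(11,0)·0.29^0·0.71^11 = 0.0231122
  k=1: C(11,1)·0.29^1·0.71^10 = 0.1038423
  k=2: C(11,2)·0.29^2·0.71^9 = 0.2120722
  k=3: C(11,3)·0.29^3·0.71^8 = 0.2598632
1 − 0.5988899 = 0.4011101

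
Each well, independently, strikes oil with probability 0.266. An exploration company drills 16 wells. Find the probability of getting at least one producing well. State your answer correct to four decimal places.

P(at least one) = 1 − P(none) = 1 − (1 − 0.266)^16
= 1 − 0.007098 = 0.992902

0.9929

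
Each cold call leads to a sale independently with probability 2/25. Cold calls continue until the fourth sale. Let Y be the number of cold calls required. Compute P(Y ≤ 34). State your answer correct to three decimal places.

0.288

Finishing within 34 cold calls ⇔ at least 4 successes in the first 34. With X ~ Binomial(34, 0.08), P(Y ≤ 34) = 1 − P(X ≤ 3).
  k=0: C(34,0)·0.08^0·0.92^34 = 0.05872
  k=1: C(34,1)·0.08^1·0.92^33 = 0.17361
  k=2: C(34,2)·0.08^2·0.92^32 = 0.24909
  k=3: C(34,3)·0.08^3·0.92^31 = 0.23104
1 − 0.71245 = 0.28755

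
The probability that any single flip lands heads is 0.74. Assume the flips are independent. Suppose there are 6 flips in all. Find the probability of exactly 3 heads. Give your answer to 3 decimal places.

X ~ Binomial(n=6, p=0.74).
P(X=3) = C(6,3) · p^3 · (1−p)^3
= 20 · 0.40522 · 0.017576 = 0.14244

0.142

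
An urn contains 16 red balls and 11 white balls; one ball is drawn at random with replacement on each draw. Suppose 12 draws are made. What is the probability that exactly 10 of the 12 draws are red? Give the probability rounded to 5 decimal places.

0.05850

X ~ Binomial(n=12, p=0.592593).
P(X=10) = C(12,10) · p^10 · (1−p)^2
= 66 · 0.0053403 · 0.16598 = 0.0585011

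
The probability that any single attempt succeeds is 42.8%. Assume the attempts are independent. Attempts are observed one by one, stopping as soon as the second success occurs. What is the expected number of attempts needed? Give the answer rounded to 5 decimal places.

Y = total attempts until the second success; negative binomial with r=2, p=0.428.
E[Y] = r / p = 2 / 0.428 = 4.6728972

4.67290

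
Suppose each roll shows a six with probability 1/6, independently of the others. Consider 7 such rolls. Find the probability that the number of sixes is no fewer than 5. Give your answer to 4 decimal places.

0.0020

X ~ Binomial(7, 0.166667); P(X ≥ 5) = Σ C(7,k) p^k (1−p)^(7−k) over k:
  k=5: C(7,5)·0.166667^5·0.833333^2 = 0.001875
  k=6: C(7,6)·0.166667^6·0.833333^1 = 0.000125
  k=7: C(7,7)·0.166667^7·0.833333^0 = 0.000004
Total = 0.002004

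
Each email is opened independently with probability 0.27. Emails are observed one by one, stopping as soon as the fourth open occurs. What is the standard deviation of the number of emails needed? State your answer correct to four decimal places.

6.3289

Y = total emails until the fourth success; negative binomial with r=4, p=0.27.
SD(Y) = √[r(1−p)/p²] = √(40.054870) = 6.328892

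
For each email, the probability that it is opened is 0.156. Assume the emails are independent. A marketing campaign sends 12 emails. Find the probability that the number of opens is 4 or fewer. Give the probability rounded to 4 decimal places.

0.9720

X ~ Binomial(12, 0.156); P(X ≤ 4) = Σ C(12,k) p^k (1−p)^(12−k) over k:
  k=0: C(12,0)·0.156^0·0.844^12 = 0.130650
  k=1: C(12,1)·0.156^1·0.844^11 = 0.289783
  k=2: C(12,2)·0.156^2·0.844^10 = 0.294590
  k=3: C(12,3)·0.156^3·0.844^9 = 0.181501
  k=4: C(12,4)·0.156^4·0.844^8 = 0.075482
Total = 0.972005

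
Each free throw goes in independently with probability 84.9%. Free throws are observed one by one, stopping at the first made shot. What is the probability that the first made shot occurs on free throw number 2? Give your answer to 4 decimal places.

0.1282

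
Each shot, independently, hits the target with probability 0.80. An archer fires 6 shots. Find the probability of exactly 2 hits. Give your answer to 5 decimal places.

0.01536

X ~ Binomial(n=6, p=0.80).
P(X=2) = C(6,2) · p^2 · (1−p)^4
= 15 · 0.64 · 0.0016 = 0.0153600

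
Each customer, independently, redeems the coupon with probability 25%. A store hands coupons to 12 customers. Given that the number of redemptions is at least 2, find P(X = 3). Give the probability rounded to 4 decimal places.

0.3067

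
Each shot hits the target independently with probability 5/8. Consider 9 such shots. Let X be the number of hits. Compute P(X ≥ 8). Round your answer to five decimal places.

X ~ Binomial(9, 0.625); P(X ≥ 8) = Σ C(9,k) p^k (1−p)^(9−k) over k:
  k=8: C(9,8)·0.625^8·0.375^1 = 0.0785803
  k=9: C(9,9)·0.625^9·0.375^0 = 0.0145519
Total = 0.0931323

0.09313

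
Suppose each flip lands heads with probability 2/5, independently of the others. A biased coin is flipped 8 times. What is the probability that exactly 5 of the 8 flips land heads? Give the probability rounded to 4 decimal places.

0.1239

X ~ Binomial(n=8, p=0.40).
P(X=5) = C(8,5) · p^5 · (1−p)^3
= 56 · 0.01024 · 0.216 = 0.123863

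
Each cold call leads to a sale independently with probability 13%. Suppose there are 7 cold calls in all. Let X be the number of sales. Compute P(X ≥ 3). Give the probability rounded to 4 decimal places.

X ~ Binomial(7, 0.13); P(X ≥ 3) = Σ C(7,k) p^k (1−p)^(7−k) over k:
  k=3: C(7,3)·0.13^3·0.87^4 = 0.044053
  k=4: C(7,4)·0.13^4·0.87^3 = 0.006583
  k=5: C(7,5)·0.13^5·0.87^2 = 0.000590
  k=6: C(7,6)·0.13^6·0.87^1 = 0.000029
  k=7: C(7,7)·0.13^7·0.87^0 = 0.000001
Total = 0.051256

0.0513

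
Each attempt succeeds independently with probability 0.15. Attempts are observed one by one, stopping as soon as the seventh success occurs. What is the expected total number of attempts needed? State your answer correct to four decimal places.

46.6667

Y = total attempts until the seventh success; negative binomial with r=7, p=0.15.
E[Y] = r / p = 7 / 0.15 = 46.666667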